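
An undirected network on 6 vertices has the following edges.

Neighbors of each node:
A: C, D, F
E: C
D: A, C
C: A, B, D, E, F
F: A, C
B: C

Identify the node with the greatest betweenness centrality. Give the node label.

Unnormalized betweenness of each node: A:1/2, B:0, C:15/2, D:0, E:0, F:0.
C has the largest value, 15/2, making it the main broker — the node through which the most shortest paths run.

C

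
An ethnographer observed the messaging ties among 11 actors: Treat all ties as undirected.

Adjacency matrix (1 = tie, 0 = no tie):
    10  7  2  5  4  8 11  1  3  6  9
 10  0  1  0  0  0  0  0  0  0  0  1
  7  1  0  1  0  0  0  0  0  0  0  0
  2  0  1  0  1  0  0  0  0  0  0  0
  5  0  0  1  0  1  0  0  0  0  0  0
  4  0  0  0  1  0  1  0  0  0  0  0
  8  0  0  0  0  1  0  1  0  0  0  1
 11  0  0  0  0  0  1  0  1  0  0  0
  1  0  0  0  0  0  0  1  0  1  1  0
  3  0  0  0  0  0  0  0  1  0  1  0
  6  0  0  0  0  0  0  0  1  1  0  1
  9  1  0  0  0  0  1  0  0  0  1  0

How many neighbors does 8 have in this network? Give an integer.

3

8 is directly tied to 4, 9, and 11. That is 3 neighbors, so the degree of 8 is 3.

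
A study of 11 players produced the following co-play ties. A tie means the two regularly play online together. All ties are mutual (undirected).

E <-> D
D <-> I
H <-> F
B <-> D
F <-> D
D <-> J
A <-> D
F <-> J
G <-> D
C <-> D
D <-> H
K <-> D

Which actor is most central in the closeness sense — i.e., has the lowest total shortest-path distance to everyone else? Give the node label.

Farness (sum of distances to all others) for each node — A:19, B:19, C:19, D:10, E:19, F:17, G:19, H:18, I:19, J:18, K:19.
The smallest farness is 10, for D, so D has the highest closeness.

D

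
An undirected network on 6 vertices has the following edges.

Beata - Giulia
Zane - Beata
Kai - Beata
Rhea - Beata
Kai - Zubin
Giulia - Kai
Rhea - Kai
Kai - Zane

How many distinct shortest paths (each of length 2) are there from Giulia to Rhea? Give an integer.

2

The shortest distance is 2. The length-2 paths are: Giulia–Kai–Rhea; Giulia–Beata–Rhea.
That gives 2 distinct shortest paths.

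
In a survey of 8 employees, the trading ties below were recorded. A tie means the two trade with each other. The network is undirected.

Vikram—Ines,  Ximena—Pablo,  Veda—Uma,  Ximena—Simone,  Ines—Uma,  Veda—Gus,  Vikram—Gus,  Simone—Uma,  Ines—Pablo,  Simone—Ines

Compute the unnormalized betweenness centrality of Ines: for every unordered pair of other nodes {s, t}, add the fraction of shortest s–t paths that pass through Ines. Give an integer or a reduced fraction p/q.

26/3

Pairs whose geodesics pass through Ines — Ximena–Gus: 2/3; Ximena–Vikram: 2/2; Simone–Gus: 1/2; Simone–Vikram: 1; Simone–Pablo: 1/2; Uma–Vikram: 1; Uma–Pablo: 1; Veda–Pablo: 1; Gus–Pablo: 1; Vikram–Pablo: 1.
All other pairs contribute 0.
Summing the contributions gives betweenness(Ines) = 26/3.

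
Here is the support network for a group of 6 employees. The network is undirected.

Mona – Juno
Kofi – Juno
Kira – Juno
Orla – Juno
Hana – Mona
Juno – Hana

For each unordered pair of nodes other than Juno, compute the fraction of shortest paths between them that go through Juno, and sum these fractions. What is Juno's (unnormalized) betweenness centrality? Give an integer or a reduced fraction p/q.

9

Pairs whose geodesics pass through Juno — Kira–Orla: 1; Kira–Mona: 1; Kira–Kofi: 1; Kira–Hana: 1; Orla–Mona: 1; Orla–Kofi: 1; Orla–Hana: 1; Mona–Kofi: 1; Kofi–Hana: 1.
All other pairs contribute 0.
Summing the contributions gives betweenness(Juno) = 9.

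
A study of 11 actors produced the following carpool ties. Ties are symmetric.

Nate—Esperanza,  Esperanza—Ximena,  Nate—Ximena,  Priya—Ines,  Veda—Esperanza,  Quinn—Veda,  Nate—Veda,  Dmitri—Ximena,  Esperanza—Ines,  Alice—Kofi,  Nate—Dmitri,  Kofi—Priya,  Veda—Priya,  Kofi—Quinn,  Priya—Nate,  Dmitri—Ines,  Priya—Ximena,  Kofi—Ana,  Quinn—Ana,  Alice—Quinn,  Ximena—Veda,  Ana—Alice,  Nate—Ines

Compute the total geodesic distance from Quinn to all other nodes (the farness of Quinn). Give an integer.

Distances from Quinn: Alice:1, Ana:1, Dmitri:3, Esperanza:2, Ines:3, Kofi:1, Nate:2, Priya:2, Veda:1, Ximena:2.
Sum = 1 + 1 + 3 + 2 + 3 + 1 + 2 + 2 + 1 + 2 = 18.

18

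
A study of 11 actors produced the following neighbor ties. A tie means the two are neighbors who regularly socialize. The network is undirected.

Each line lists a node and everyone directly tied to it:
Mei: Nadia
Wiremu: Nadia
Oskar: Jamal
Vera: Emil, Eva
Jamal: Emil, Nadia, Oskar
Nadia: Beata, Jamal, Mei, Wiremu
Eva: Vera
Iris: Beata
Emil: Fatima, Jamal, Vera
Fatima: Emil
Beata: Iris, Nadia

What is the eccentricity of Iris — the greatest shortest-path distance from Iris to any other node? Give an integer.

6

Distances from Iris: Beata:1, Emil:4, Eva:6, Fatima:5, Jamal:3, Mei:3, Nadia:2, Oskar:4, Vera:5, Wiremu:3.
The largest is 6 (to Eva), so the eccentricity of Iris is 6.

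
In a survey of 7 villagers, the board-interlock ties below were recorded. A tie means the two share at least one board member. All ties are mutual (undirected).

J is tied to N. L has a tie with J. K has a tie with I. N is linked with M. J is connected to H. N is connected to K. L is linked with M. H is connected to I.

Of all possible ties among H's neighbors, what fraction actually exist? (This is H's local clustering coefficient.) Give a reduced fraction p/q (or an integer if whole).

0

H's neighbors: I and J (k = 2).
Possible neighbor pairs: C(2,2) = 1. Edges among them: none → e = 0.
Clustering(H) = 0/1.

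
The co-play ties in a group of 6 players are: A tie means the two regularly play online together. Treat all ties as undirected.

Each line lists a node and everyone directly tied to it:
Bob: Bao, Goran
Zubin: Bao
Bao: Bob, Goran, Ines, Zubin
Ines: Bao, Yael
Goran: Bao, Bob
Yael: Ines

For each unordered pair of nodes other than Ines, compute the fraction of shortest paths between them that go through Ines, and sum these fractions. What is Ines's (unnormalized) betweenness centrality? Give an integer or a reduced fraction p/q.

Pairs whose geodesics pass through Ines — Bao–Yael: 1; Zubin–Yael: 1; Bob–Yael: 1; Goran–Yael: 1.
All other pairs contribute 0.
Summing the contributions gives betweenness(Ines) = 4.

4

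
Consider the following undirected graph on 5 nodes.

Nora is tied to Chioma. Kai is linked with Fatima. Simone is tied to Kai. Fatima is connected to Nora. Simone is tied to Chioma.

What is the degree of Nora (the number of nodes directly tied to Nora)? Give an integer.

Nora is directly tied to Chioma and Fatima. That is 2 neighbors, so the degree of Nora is 2.

2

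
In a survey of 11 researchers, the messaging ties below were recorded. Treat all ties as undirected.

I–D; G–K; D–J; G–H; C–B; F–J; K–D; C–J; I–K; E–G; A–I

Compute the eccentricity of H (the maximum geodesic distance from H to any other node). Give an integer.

Distances from H: A:4, B:6, C:5, D:3, E:2, F:5, G:1, I:3, J:4, K:2.
The largest is 6 (to B), so the eccentricity of H is 6.

6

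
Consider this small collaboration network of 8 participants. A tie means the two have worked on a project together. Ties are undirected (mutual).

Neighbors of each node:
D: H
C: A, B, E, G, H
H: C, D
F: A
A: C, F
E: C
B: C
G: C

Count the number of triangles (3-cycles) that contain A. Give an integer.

A's neighbors are C and F, but none of them are tied to each other, so no triangle contains A.

0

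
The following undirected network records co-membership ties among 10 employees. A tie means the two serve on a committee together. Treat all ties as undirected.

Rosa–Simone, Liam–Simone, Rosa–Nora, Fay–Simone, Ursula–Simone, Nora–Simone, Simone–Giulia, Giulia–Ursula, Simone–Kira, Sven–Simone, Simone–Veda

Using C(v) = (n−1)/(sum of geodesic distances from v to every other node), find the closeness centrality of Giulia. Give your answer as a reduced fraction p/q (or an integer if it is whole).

Distances from Giulia: Fay:2, Kira:2, Liam:2, Nora:2, Rosa:2, Simone:1, Sven:2, Ursula:1, Veda:2. Sum = 16.
n = 10, so closeness = 9/16.

9/16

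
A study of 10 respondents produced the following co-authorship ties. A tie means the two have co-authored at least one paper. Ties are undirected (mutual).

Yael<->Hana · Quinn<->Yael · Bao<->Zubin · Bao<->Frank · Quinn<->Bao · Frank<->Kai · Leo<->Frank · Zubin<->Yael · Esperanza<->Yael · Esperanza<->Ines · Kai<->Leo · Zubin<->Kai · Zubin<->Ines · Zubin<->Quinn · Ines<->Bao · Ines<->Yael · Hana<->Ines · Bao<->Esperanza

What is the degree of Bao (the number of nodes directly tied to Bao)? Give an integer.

Bao is directly tied to Esperanza, Frank, Ines, Quinn, and Zubin. That is 5 neighbors, so the degree of Bao is 5.

5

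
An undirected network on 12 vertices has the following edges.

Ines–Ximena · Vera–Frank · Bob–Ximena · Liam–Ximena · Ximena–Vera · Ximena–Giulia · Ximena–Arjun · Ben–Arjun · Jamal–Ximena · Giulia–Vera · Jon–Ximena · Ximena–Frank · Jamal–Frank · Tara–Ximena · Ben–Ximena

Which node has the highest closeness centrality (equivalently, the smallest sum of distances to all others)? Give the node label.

Farness (sum of distances to all others) for each node — Arjun:20, Ben:20, Bob:21, Frank:19, Giulia:20, Ines:21, Jamal:20, Jon:21, Liam:21, Tara:21, Vera:19, Ximena:11.
The smallest farness is 11, for Ximena, so Ximena has the highest closeness.

Ximena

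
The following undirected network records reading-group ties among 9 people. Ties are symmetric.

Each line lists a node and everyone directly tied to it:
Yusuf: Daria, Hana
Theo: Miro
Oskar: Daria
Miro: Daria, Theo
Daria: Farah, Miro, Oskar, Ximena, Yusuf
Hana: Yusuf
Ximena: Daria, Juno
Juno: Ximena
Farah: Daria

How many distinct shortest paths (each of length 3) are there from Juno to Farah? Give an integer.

The shortest distance is 3, and the only length-3 path is Juno–Ximena–Daria–Farah. So there is exactly 1 shortest path.

1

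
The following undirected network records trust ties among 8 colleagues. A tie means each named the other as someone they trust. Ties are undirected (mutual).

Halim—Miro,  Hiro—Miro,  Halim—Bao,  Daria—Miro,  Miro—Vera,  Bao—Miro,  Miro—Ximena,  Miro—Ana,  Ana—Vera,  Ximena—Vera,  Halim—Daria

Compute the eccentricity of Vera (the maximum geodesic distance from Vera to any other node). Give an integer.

2

Distances from Vera: Ana:1, Bao:2, Daria:2, Halim:2, Hiro:2, Miro:1, Ximena:1.
The largest is 2 (to Halim, Daria, Bao, and Hiro), so the eccentricity of Vera is 2.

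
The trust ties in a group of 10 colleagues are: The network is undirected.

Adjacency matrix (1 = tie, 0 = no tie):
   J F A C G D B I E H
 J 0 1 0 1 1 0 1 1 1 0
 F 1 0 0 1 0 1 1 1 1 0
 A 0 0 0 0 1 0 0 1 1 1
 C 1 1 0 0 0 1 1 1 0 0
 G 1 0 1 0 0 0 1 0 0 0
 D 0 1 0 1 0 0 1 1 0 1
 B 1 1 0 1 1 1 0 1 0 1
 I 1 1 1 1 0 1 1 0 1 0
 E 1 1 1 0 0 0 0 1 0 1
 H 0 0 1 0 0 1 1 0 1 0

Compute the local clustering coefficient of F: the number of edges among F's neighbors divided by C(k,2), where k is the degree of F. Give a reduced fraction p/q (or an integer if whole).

11/15

F's neighbors: B, C, D, E, I, and J (k = 6).
Possible neighbor pairs: C(6,2) = 15. Edges among them: B–C, B–D, B–I, B–J, C–D, C–I, C–J, D–I, E–I, E–J, I–J → e = 11.
Clustering(F) = 11/15.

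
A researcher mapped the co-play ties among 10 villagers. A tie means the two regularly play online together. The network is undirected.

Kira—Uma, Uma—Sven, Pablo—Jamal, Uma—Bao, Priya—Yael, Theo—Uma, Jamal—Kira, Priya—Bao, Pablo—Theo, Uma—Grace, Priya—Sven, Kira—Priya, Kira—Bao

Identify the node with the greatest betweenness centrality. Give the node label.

Uma

Unnormalized betweenness of each node: Bao:2, Grace:0, Jamal:7/2, Kira:21/2, Pablo:1, Priya:19/2, Sven:2, Theo:7/2, Uma:16, Yael:0.
Uma has the largest value, 16, making it the main broker — the node through which the most shortest paths run.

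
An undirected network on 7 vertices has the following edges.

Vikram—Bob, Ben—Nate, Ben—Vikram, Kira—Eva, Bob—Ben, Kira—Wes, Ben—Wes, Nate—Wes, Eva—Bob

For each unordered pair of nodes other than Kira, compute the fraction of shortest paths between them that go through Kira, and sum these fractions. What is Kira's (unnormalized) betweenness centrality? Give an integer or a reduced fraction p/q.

3/2

Pairs whose geodesics pass through Kira — Nate–Eva: 1/2; Wes–Eva: 1.
All other pairs contribute 0.
Summing the contributions gives betweenness(Kira) = 3/2.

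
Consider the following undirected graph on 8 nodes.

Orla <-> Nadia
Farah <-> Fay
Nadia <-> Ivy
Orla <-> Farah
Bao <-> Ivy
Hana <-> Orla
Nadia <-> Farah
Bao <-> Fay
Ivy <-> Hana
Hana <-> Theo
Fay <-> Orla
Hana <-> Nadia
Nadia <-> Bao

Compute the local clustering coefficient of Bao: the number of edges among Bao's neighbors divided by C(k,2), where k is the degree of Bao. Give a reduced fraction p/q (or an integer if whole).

1/3

Bao's neighbors: Fay, Ivy, and Nadia (k = 3).
Possible neighbor pairs: C(3,2) = 3. Edges among them: Ivy–Nadia → e = 1.
Clustering(Bao) = 1/3.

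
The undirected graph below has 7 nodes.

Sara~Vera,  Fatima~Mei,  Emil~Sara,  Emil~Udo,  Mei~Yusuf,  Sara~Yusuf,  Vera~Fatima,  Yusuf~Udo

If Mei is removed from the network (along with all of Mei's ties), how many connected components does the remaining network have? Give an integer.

Mei's neighbors (Fatima and Yusuf) remain reachable from one another through other ties, so the rest of the network stays in one piece.

1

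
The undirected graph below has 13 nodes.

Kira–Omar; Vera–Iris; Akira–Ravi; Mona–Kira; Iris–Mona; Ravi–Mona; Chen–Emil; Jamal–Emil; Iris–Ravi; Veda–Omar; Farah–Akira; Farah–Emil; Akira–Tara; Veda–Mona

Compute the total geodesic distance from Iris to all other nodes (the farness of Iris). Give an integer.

Distances from Iris: Akira:2, Chen:5, Emil:4, Farah:3, Jamal:5, Kira:2, Mona:1, Omar:3, Ravi:1, Tara:3, Veda:2, Vera:1.
Sum = 2 + 5 + 4 + 3 + 5 + 2 + 1 + 3 + 1 + 3 + 2 + 1 = 32.

32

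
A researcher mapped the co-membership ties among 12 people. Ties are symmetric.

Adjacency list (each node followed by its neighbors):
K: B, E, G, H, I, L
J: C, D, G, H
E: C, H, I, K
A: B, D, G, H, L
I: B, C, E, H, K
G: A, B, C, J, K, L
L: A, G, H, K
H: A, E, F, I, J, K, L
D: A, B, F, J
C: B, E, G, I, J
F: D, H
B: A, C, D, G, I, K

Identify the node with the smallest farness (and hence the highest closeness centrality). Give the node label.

H

Farness (sum of distances to all others) for each node — A:17, B:16, C:18, D:19, E:19, F:22, G:17, H:15, I:17, J:18, K:16, L:18.
The smallest farness is 15, for H, so H has the highest closeness.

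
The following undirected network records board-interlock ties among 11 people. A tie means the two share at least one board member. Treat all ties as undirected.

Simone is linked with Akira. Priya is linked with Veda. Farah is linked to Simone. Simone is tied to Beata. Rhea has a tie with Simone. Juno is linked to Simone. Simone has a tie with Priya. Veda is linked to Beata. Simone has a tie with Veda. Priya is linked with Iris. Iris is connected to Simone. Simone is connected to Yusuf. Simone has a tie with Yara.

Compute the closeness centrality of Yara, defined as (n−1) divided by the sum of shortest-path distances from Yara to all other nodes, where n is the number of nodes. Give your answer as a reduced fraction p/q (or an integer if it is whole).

10/19

Distances from Yara: Akira:2, Beata:2, Farah:2, Iris:2, Juno:2, Priya:2, Rhea:2, Simone:1, Veda:2, Yusuf:2. Sum = 19.
n = 11, so closeness = 10/19.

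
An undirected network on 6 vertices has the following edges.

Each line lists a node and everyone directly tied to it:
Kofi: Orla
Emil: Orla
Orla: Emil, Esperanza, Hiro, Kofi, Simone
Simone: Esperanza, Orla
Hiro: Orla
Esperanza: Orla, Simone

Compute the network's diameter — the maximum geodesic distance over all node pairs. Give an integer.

2

Eccentricity of each node (its greatest distance to any other): Emil:2, Esperanza:2, Hiro:2, Kofi:2, Orla:1, Simone:2.
The maximum eccentricity is 2, realized for instance by the pair Emil–Esperanza via Emil – Orla – Esperanza. So the diameter is 2.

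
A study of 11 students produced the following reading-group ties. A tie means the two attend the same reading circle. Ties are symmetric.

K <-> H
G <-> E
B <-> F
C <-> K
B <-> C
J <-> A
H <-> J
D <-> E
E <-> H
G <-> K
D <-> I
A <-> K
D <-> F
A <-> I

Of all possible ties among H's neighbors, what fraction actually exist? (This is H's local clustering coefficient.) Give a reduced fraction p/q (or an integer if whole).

0

H's neighbors: E, J, and K (k = 3).
Possible neighbor pairs: C(3,2) = 3. Edges among them: none → e = 0.
Clustering(H) = 0/3 = 0.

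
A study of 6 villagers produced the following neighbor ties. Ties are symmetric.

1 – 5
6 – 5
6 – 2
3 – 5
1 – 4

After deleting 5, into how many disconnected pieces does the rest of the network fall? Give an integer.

3

Without 5, the remaining ties split the others into: {2, 6}; {3}; {1, 4}.
That's 3 separate components.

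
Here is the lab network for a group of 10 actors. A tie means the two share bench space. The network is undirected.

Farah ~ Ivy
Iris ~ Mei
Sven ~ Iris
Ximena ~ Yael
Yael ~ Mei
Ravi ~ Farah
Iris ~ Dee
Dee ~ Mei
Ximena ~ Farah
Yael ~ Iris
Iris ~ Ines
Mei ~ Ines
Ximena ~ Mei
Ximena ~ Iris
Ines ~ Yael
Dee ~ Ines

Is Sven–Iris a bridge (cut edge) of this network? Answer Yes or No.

Yes

Without the Sven–Iris edge there is no alternate route between Sven and Iris, so the network disconnects. It is a bridge.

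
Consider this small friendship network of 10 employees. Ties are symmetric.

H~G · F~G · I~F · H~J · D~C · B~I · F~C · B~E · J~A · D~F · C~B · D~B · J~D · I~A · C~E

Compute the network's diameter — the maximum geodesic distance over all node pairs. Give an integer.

4

Eccentricity of each node (its greatest distance to any other): A:3, B:3, C:3, D:2, E:4, F:2, G:3, H:4, I:3, J:3.
The maximum eccentricity is 4, realized for instance by the pair H–E via H – J – D – B – E. So the diameter is 4.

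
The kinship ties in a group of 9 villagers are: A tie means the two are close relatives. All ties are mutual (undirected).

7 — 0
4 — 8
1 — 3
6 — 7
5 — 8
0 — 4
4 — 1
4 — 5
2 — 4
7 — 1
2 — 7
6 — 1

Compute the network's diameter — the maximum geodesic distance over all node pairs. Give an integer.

3

Eccentricity of each node (its greatest distance to any other): 0:3, 1:2, 2:3, 3:3, 4:2, 5:3, 6:3, 7:3, 8:3.
The maximum eccentricity is 3, realized for instance by the pair 2–3 via 2 – 7 – 1 – 3. So the diameter is 3.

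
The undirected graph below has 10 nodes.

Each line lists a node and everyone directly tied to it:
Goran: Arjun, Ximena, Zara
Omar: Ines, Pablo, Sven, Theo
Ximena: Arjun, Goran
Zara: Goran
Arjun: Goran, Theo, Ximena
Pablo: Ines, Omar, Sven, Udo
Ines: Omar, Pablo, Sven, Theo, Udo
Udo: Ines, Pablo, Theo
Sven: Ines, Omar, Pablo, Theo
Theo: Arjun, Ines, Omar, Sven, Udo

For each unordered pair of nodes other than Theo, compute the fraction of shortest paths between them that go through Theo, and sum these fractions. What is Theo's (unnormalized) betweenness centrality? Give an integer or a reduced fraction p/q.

62/3

Pairs whose geodesics pass through Theo — Zara–Sven: 1; Zara–Pablo: 4/4; Zara–Ines: 1; Zara–Udo: 1; Zara–Omar: 1; Arjun–Sven: 1; Arjun–Pablo: 4/4; Arjun–Ines: 1; Arjun–Udo: 1; Arjun–Omar: 1; Ximena–Sven: 1; Ximena–Pablo: 4/4; Ximena–Ines: 1; Ximena–Udo: 1 … (+8 more pairs).
All other pairs contribute 0.
Summing the contributions gives betweenness(Theo) = 62/3.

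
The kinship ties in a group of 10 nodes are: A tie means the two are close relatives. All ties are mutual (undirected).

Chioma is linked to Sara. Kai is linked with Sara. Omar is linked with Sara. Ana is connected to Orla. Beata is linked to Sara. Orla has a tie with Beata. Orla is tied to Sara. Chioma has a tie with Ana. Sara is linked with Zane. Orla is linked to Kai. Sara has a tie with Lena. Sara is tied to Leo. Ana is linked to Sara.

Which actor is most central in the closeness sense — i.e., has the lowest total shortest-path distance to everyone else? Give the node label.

Sara

Farness (sum of distances to all others) for each node — Ana:15, Beata:16, Chioma:16, Kai:16, Lena:17, Leo:17, Omar:17, Orla:14, Sara:9, Zane:17.
The smallest farness is 9, for Sara, so Sara has the highest closeness.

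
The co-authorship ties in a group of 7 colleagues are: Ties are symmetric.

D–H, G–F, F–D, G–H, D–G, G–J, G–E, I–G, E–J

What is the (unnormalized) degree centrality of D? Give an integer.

3

D is directly tied to F, G, and H. That is 3 neighbors, so the degree of D is 3.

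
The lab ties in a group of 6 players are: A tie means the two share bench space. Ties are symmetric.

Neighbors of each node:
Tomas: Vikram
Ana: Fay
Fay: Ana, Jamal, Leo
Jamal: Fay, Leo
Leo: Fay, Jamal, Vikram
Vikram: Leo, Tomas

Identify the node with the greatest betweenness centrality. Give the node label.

Unnormalized betweenness of each node: Ana:0, Fay:4, Jamal:0, Leo:6, Tomas:0, Vikram:4.
Leo has the largest value, 6, making it the main broker — the node through which the most shortest paths run.

Leo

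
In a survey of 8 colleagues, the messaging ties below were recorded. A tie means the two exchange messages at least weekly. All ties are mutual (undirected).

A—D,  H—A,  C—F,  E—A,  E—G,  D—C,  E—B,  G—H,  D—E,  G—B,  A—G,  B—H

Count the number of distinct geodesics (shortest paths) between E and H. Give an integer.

3

The shortest distance is 2. The length-2 paths are: E–B–H; E–G–H; E–A–H.
That gives 3 distinct shortest paths.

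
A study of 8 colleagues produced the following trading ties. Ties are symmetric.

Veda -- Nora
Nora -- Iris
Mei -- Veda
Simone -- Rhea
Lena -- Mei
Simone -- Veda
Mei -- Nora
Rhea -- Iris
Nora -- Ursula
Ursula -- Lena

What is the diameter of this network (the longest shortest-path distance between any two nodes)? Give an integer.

4

Eccentricity of each node (its greatest distance to any other): Iris:3, Lena:4, Mei:3, Nora:2, Rhea:4, Simone:3, Ursula:3, Veda:2.
The maximum eccentricity is 4, realized for instance by the pair Lena–Rhea via Lena – Mei – Veda – Simone – Rhea. So the diameter is 4.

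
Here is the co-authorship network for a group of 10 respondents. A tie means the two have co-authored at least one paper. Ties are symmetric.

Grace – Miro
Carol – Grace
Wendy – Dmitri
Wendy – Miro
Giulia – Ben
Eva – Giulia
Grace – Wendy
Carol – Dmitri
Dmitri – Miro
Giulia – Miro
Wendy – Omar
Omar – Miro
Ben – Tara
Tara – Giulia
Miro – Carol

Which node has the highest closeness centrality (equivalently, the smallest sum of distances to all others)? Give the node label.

Farness (sum of distances to all others) for each node — Ben:21, Carol:18, Dmitri:18, Eva:22, Giulia:14, Grace:18, Miro:12, Omar:19, Tara:21, Wendy:17.
The smallest farness is 12, for Miro, so Miro has the highest closeness.

Miro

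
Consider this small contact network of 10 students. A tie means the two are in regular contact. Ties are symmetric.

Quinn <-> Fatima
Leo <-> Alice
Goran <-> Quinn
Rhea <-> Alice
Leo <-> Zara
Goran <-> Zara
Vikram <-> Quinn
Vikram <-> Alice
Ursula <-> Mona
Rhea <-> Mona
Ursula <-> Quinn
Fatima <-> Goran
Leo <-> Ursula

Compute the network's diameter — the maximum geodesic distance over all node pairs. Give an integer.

4

Eccentricity of each node (its greatest distance to any other): Alice:3, Fatima:4, Goran:4, Leo:3, Mona:3, Quinn:3, Rhea:4, Ursula:2, Vikram:3, Zara:3.
The maximum eccentricity is 4, realized for instance by the pair Rhea–Goran via Rhea – Alice – Vikram – Quinn – Goran. So the diameter is 4.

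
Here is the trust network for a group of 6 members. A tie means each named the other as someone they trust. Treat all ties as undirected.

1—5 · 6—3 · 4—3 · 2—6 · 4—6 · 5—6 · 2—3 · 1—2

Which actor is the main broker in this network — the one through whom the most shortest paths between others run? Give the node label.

6

Unnormalized betweenness of each node: 1:1/2, 2:13/6, 3:5/6, 4:0, 5:5/6, 6:11/3.
6 has the largest value, 11/3, making it the main broker — the node through which the most shortest paths run.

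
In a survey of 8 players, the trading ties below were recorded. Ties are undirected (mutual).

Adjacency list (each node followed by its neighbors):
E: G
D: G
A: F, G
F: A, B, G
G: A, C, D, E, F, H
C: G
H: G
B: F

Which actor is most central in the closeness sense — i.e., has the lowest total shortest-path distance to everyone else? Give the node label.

G

Farness (sum of distances to all others) for each node — A:12, B:17, C:14, D:14, E:14, F:11, G:8, H:14.
The smallest farness is 8, for G, so G has the highest closeness.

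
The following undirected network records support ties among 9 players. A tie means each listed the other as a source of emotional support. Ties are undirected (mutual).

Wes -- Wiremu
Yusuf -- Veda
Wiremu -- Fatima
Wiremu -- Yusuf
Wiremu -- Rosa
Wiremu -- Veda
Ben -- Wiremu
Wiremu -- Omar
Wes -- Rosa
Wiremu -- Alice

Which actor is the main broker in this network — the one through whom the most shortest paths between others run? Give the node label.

Unnormalized betweenness of each node: Alice:0, Ben:0, Fatima:0, Omar:0, Rosa:0, Veda:0, Wes:0, Wiremu:26, Yusuf:0.
Wiremu has the largest value, 26, making it the main broker — the node through which the most shortest paths run.

Wiremu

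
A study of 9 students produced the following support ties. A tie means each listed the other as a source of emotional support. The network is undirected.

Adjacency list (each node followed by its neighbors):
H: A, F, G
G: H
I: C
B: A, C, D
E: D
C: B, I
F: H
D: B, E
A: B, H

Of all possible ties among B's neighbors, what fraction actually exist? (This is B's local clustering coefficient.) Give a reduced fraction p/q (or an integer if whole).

0

B's neighbors: A, C, and D (k = 3).
Possible neighbor pairs: C(3,2) = 3. Edges among them: none → e = 0.
Clustering(B) = 0/3 = 0.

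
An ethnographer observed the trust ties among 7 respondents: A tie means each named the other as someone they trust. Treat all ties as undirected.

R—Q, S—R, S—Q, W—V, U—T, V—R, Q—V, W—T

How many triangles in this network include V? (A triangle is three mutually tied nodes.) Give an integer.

1

V's neighbors: Q, R, and W.
Neighbor pairs that are themselves tied: V–Q–R. Each forms one triangle with V, for 1 in total.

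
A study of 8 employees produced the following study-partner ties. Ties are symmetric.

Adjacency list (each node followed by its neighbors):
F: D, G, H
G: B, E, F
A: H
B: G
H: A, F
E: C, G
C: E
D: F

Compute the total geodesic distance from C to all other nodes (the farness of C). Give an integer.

Distances from C: A:5, B:3, D:4, E:1, F:3, G:2, H:4.
Sum = 5 + 3 + 4 + 1 + 3 + 2 + 4 = 22.

22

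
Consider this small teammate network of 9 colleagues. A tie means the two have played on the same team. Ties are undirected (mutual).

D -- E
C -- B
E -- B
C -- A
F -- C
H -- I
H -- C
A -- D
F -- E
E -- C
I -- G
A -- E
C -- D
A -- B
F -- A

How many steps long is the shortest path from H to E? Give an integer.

One shortest route is H – C – E, which uses 2 edges, and H and E are not directly tied, so nothing shorter exists. So d(H,E) = 2.

2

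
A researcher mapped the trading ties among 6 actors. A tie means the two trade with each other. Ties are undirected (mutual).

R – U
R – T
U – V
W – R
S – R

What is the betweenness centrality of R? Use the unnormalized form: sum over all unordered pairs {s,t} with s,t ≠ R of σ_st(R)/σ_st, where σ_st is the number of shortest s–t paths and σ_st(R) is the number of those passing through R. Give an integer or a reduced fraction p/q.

9

Pairs whose geodesics pass through R — W–T: 1; W–V: 1; W–S: 1; W–U: 1; T–V: 1; T–S: 1; T–U: 1; V–S: 1; S–U: 1.
All other pairs contribute 0.
Summing the contributions gives betweenness(R) = 9.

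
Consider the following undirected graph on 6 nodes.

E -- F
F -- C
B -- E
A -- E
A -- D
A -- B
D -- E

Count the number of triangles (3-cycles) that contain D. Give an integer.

1

D's neighbors: A and E.
Neighbor pairs that are themselves tied: D–A–E. Each forms one triangle with D, for 1 in total.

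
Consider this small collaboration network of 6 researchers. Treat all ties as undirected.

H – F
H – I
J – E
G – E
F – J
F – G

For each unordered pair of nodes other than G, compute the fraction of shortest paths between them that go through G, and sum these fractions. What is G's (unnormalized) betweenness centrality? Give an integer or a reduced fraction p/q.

3/2

Pairs whose geodesics pass through G — F–E: 1/2; E–I: 1/2; E–H: 1/2.
All other pairs contribute 0.
Summing the contributions gives betweenness(G) = 3/2.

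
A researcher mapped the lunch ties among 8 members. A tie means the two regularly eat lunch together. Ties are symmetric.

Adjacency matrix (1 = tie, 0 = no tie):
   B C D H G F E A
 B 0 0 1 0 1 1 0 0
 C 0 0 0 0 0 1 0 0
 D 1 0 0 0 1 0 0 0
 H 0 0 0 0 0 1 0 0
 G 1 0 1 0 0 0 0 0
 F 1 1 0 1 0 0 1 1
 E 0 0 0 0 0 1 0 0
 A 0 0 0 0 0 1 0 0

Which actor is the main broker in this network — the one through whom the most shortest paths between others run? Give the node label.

Unnormalized betweenness of each node: A:0, B:10, C:0, D:0, E:0, F:18, G:0, H:0.
F has the largest value, 18, making it the main broker — the node through which the most shortest paths run.

F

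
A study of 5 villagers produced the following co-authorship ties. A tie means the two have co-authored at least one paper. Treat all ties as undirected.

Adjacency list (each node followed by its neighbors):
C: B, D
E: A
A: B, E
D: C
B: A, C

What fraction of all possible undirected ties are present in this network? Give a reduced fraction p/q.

2/5

There are 4 edges and 5 nodes, so the maximum possible is C(5,2) = 10.
Density = 4/10 = 2/5.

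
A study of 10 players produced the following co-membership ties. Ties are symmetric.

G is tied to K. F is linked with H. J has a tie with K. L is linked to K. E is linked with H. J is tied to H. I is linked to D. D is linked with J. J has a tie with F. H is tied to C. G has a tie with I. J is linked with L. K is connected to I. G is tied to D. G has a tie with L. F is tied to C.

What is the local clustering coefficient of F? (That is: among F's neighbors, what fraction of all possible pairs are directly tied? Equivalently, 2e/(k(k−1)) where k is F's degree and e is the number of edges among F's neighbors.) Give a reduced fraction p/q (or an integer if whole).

2/3

F's neighbors: C, H, and J (k = 3).
Possible neighbor pairs: C(3,2) = 3. Edges among them: C–H, H–J → e = 2.
Clustering(F) = 2/3.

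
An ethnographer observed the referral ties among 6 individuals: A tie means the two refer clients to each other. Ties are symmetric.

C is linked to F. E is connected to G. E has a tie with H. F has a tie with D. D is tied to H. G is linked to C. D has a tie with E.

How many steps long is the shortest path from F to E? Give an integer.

One shortest route is F – D – E, which uses 2 edges, and F and E are not directly tied, so nothing shorter exists. So d(F,E) = 2.

2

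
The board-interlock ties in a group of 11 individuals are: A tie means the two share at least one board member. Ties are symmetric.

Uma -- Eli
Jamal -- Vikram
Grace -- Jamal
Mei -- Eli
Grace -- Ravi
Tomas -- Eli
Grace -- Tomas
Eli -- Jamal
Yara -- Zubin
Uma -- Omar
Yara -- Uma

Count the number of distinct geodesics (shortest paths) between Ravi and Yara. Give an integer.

2

The shortest distance is 5. The length-5 paths are: Ravi–Grace–Jamal–Eli–Uma–Yara; Ravi–Grace–Tomas–Eli–Uma–Yara.
That gives 2 distinct shortest paths.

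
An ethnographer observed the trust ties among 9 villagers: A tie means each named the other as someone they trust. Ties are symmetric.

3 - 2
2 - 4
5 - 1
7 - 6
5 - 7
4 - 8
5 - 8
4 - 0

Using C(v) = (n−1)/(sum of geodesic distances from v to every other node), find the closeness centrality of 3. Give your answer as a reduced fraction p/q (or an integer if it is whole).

8/29

Distances from 3: 0:3, 1:5, 2:1, 4:2, 5:4, 6:6, 7:5, 8:3. Sum = 29.
n = 9, so closeness = 8/29.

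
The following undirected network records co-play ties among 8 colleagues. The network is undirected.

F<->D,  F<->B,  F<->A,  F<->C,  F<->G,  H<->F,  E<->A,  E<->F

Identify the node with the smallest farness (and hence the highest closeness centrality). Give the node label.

Farness (sum of distances to all others) for each node — A:12, B:13, C:13, D:13, E:12, F:7, G:13, H:13.
The smallest farness is 7, for F, so F has the highest closeness.

F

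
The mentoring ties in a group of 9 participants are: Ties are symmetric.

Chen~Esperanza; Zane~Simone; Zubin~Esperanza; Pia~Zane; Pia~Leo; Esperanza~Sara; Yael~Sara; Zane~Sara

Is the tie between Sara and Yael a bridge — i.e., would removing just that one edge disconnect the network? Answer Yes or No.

Yes

Without the Sara–Yael edge there is no alternate route between Sara and Yael, so the network disconnects. It is a bridge.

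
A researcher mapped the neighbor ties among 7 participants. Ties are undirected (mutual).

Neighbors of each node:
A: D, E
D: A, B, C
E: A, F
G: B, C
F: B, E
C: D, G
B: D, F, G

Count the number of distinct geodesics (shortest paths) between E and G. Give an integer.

The shortest distance is 3, and the only length-3 path is E–F–B–G. So there is exactly 1 shortest path.

1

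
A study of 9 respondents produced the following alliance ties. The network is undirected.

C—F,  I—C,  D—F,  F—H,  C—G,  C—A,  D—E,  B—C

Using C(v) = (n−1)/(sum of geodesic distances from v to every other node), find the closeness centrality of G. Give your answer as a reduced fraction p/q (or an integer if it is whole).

Distances from G: A:2, B:2, C:1, D:3, E:4, F:2, H:3, I:2. Sum = 19.
n = 9, so closeness = 8/19.

8/19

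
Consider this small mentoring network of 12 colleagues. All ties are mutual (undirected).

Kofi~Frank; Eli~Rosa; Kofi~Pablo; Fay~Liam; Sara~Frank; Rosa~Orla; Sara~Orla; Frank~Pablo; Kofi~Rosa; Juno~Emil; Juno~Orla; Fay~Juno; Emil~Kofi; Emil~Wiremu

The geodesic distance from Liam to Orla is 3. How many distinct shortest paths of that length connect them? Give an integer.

1

The shortest distance is 3, and the only length-3 path is Liam–Fay–Juno–Orla. So there is exactly 1 shortest path.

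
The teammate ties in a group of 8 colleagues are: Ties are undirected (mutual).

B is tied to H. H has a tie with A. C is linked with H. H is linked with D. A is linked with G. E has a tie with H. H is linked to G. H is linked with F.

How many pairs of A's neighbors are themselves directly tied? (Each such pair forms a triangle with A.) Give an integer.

1

A's neighbors: G and H.
Neighbor pairs that are themselves tied: A–G–H. Each forms one triangle with A, for 1 in total.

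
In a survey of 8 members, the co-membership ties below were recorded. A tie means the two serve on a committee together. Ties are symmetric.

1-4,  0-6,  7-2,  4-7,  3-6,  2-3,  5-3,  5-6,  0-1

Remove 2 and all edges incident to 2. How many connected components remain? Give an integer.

1

2's neighbors (3 and 7) remain reachable from one another through other ties, so the rest of the network stays in one piece.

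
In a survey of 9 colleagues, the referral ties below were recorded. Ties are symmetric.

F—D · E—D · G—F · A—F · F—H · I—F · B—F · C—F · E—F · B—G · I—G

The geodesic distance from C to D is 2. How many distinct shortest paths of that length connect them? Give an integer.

1

The shortest distance is 2, and the only length-2 path is C–F–D. So there is exactly 1 shortest path.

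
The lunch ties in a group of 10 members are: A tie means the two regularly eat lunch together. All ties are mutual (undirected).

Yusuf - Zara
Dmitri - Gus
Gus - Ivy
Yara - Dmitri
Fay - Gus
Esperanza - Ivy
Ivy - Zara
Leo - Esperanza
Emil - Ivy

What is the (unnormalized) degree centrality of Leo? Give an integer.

Leo is directly tied to Esperanza. That is 1 neighbor, so the degree of Leo is 1.

1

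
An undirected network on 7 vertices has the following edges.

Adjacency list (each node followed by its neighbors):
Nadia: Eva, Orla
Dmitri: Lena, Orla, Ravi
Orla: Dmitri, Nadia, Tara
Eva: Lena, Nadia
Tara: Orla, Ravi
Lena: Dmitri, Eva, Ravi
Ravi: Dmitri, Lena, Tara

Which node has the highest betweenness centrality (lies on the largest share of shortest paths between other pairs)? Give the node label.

Orla

Unnormalized betweenness of each node: Dmitri:11/6, Eva:4/3, Lena:17/6, Nadia:3/2, Orla:11/3, Ravi:2, Tara:5/6.
Orla has the largest value, 11/3, making it the main broker — the node through which the most shortest paths run.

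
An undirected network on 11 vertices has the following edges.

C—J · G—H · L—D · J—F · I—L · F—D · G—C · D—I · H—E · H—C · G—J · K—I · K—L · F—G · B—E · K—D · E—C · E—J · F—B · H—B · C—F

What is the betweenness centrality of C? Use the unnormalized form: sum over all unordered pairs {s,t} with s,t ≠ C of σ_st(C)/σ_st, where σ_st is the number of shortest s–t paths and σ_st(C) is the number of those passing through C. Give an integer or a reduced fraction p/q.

Pairs whose geodesics pass through C — D–H: 1/3; D–E: 1/3; K–H: 1/3; K–E: 1/3; L–H: 1/3; L–E: 1/3; I–H: 1/3; I–E: 1/3; H–F: 1/3; H–J: 1/3; F–E: 1/3; E–G: 1/3.
All other pairs contribute 0.
Summing the contributions gives betweenness(C) = 4.

4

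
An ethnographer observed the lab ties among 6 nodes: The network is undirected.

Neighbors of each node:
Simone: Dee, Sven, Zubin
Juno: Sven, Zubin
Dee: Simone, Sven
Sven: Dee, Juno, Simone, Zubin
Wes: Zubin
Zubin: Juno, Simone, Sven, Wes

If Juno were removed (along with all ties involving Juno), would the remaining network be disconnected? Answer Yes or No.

No

Even without Juno, every remaining node can still reach every other (the residual graph is connected), so Juno is not a cut vertex.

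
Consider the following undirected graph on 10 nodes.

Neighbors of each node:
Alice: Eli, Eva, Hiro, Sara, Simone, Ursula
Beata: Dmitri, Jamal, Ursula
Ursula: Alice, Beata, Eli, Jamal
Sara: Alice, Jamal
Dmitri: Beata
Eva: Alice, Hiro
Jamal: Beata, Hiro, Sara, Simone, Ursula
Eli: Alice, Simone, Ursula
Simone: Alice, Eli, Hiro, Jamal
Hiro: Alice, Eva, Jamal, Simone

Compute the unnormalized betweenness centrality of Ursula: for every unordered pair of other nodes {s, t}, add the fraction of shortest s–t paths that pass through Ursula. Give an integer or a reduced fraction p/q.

Pairs whose geodesics pass through Ursula — Eli–Beata: 1; Eli–Dmitri: 1; Eli–Jamal: 1/2; Beata–Alice: 1; Beata–Eva: 1/2; Dmitri–Alice: 1; Dmitri–Eva: 1/2; Alice–Jamal: 1/4.
All other pairs contribute 0.
Summing the contributions gives betweenness(Ursula) = 23/4.

23/4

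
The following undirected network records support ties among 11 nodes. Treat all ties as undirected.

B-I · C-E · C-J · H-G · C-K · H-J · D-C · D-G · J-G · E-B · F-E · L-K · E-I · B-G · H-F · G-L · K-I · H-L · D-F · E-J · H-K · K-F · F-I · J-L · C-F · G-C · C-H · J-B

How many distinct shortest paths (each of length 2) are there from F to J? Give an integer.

3

The shortest distance is 2. The length-2 paths are: F–E–J; F–H–J; F–C–J.
That gives 3 distinct shortest paths.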